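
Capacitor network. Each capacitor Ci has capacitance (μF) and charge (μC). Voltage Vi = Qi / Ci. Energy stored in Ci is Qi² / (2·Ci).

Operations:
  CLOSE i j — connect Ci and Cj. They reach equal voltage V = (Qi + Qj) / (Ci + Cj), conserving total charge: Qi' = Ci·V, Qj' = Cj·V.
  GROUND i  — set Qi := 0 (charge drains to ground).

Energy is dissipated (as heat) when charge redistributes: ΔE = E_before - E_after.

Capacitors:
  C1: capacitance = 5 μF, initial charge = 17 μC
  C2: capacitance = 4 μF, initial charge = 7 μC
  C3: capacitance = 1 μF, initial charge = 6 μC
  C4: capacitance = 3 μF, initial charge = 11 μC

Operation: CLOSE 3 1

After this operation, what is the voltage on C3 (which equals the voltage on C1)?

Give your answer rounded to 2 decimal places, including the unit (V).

Initial: C1(5μF, Q=17μC, V=3.40V), C2(4μF, Q=7μC, V=1.75V), C3(1μF, Q=6μC, V=6.00V), C4(3μF, Q=11μC, V=3.67V)
Op 1: CLOSE 3-1: Q_total=23.00, C_total=6.00, V=3.83; Q3=3.83, Q1=19.17; dissipated=2.817

Answer: 3.83 V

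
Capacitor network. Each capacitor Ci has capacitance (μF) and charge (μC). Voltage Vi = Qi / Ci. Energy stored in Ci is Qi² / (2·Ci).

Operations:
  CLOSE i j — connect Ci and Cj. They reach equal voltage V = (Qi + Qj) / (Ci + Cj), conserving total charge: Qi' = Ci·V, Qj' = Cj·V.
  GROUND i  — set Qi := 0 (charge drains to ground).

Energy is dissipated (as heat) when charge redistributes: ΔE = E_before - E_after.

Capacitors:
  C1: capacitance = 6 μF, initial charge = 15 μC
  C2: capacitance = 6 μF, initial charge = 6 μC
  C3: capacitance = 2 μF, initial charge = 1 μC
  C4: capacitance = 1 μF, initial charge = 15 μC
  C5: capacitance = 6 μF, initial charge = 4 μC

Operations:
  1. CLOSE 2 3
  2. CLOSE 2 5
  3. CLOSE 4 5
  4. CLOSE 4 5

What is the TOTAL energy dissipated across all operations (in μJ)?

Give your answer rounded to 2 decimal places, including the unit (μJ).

Answer: 87.03 μJ

Derivation:
Initial: C1(6μF, Q=15μC, V=2.50V), C2(6μF, Q=6μC, V=1.00V), C3(2μF, Q=1μC, V=0.50V), C4(1μF, Q=15μC, V=15.00V), C5(6μF, Q=4μC, V=0.67V)
Op 1: CLOSE 2-3: Q_total=7.00, C_total=8.00, V=0.88; Q2=5.25, Q3=1.75; dissipated=0.188
Op 2: CLOSE 2-5: Q_total=9.25, C_total=12.00, V=0.77; Q2=4.62, Q5=4.62; dissipated=0.065
Op 3: CLOSE 4-5: Q_total=19.62, C_total=7.00, V=2.80; Q4=2.80, Q5=16.82; dissipated=86.773
Op 4: CLOSE 4-5: Q_total=19.62, C_total=7.00, V=2.80; Q4=2.80, Q5=16.82; dissipated=0.000
Total dissipated: 87.025 μJ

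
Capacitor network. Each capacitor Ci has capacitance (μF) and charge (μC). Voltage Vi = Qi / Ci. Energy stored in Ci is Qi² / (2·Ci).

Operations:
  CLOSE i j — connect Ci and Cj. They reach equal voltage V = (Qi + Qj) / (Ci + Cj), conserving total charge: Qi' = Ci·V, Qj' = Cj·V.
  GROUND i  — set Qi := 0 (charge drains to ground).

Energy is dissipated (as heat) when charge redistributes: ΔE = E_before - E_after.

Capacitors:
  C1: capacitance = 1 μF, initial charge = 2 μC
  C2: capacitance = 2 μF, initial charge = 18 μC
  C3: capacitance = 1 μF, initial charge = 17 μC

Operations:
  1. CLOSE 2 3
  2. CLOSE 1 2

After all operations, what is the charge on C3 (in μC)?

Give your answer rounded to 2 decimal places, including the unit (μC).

Initial: C1(1μF, Q=2μC, V=2.00V), C2(2μF, Q=18μC, V=9.00V), C3(1μF, Q=17μC, V=17.00V)
Op 1: CLOSE 2-3: Q_total=35.00, C_total=3.00, V=11.67; Q2=23.33, Q3=11.67; dissipated=21.333
Op 2: CLOSE 1-2: Q_total=25.33, C_total=3.00, V=8.44; Q1=8.44, Q2=16.89; dissipated=31.148
Final charges: Q1=8.44, Q2=16.89, Q3=11.67

Answer: 11.67 μC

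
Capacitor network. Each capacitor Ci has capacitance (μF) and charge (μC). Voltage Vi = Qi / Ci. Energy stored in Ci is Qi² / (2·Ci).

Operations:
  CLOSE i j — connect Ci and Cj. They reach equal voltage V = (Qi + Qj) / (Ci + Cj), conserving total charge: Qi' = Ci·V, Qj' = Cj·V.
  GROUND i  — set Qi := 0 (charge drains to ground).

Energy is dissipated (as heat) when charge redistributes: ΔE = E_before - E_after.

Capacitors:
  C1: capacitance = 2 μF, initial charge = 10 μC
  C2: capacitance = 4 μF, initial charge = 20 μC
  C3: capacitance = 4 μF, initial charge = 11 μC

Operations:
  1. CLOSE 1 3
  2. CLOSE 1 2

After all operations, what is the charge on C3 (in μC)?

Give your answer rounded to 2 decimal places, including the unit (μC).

Answer: 14.00 μC

Derivation:
Initial: C1(2μF, Q=10μC, V=5.00V), C2(4μF, Q=20μC, V=5.00V), C3(4μF, Q=11μC, V=2.75V)
Op 1: CLOSE 1-3: Q_total=21.00, C_total=6.00, V=3.50; Q1=7.00, Q3=14.00; dissipated=3.375
Op 2: CLOSE 1-2: Q_total=27.00, C_total=6.00, V=4.50; Q1=9.00, Q2=18.00; dissipated=1.500
Final charges: Q1=9.00, Q2=18.00, Q3=14.00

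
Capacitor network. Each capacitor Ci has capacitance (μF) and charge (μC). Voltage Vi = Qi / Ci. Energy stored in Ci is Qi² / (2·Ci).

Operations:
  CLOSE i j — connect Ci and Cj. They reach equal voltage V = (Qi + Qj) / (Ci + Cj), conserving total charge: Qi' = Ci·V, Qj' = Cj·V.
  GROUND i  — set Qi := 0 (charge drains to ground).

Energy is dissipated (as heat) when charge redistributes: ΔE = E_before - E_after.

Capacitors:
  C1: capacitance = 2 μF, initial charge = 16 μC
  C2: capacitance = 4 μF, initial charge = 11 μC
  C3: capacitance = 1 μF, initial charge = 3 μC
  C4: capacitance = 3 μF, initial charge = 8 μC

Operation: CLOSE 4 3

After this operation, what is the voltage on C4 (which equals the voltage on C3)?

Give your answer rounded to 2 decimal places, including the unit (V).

Answer: 2.75 V

Derivation:
Initial: C1(2μF, Q=16μC, V=8.00V), C2(4μF, Q=11μC, V=2.75V), C3(1μF, Q=3μC, V=3.00V), C4(3μF, Q=8μC, V=2.67V)
Op 1: CLOSE 4-3: Q_total=11.00, C_total=4.00, V=2.75; Q4=8.25, Q3=2.75; dissipated=0.042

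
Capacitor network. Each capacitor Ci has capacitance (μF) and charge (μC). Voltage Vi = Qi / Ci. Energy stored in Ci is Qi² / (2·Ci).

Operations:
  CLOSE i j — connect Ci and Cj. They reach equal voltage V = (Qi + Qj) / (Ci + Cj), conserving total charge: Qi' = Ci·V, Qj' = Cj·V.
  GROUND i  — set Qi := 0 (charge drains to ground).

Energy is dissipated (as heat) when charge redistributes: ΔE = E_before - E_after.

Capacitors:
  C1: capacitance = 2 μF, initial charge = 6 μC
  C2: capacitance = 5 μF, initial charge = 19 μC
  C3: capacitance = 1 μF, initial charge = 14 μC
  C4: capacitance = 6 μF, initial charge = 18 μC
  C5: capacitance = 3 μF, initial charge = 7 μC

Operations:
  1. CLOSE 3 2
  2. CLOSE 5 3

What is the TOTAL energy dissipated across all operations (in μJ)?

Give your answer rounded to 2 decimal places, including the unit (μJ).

Initial: C1(2μF, Q=6μC, V=3.00V), C2(5μF, Q=19μC, V=3.80V), C3(1μF, Q=14μC, V=14.00V), C4(6μF, Q=18μC, V=3.00V), C5(3μF, Q=7μC, V=2.33V)
Op 1: CLOSE 3-2: Q_total=33.00, C_total=6.00, V=5.50; Q3=5.50, Q2=27.50; dissipated=43.350
Op 2: CLOSE 5-3: Q_total=12.50, C_total=4.00, V=3.12; Q5=9.38, Q3=3.12; dissipated=3.760
Total dissipated: 47.110 μJ

Answer: 47.11 μJ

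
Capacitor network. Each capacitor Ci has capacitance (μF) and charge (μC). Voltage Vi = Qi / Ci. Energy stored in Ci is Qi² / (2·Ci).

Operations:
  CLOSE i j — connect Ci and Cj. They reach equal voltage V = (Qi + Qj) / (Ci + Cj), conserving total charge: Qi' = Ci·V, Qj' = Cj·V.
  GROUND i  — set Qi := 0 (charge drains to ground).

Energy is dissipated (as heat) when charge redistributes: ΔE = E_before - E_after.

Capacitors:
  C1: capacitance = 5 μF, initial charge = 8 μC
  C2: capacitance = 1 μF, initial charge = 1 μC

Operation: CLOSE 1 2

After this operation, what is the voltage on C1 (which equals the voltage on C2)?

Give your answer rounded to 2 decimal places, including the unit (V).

Answer: 1.50 V

Derivation:
Initial: C1(5μF, Q=8μC, V=1.60V), C2(1μF, Q=1μC, V=1.00V)
Op 1: CLOSE 1-2: Q_total=9.00, C_total=6.00, V=1.50; Q1=7.50, Q2=1.50; dissipated=0.150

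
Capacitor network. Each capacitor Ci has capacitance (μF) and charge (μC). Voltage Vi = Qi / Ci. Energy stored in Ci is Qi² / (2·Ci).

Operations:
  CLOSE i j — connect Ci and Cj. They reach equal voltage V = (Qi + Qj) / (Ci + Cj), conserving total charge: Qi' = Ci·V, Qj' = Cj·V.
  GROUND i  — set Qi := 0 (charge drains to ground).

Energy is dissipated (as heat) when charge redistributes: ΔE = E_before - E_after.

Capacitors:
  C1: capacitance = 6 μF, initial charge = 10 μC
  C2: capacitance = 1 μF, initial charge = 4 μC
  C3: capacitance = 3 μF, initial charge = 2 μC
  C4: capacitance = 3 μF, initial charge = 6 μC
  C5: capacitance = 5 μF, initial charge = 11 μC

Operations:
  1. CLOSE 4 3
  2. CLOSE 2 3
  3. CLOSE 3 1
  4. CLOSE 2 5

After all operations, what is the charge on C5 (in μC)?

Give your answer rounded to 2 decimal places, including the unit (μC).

Initial: C1(6μF, Q=10μC, V=1.67V), C2(1μF, Q=4μC, V=4.00V), C3(3μF, Q=2μC, V=0.67V), C4(3μF, Q=6μC, V=2.00V), C5(5μF, Q=11μC, V=2.20V)
Op 1: CLOSE 4-3: Q_total=8.00, C_total=6.00, V=1.33; Q4=4.00, Q3=4.00; dissipated=1.333
Op 2: CLOSE 2-3: Q_total=8.00, C_total=4.00, V=2.00; Q2=2.00, Q3=6.00; dissipated=2.667
Op 3: CLOSE 3-1: Q_total=16.00, C_total=9.00, V=1.78; Q3=5.33, Q1=10.67; dissipated=0.111
Op 4: CLOSE 2-5: Q_total=13.00, C_total=6.00, V=2.17; Q2=2.17, Q5=10.83; dissipated=0.017
Final charges: Q1=10.67, Q2=2.17, Q3=5.33, Q4=4.00, Q5=10.83

Answer: 10.83 μC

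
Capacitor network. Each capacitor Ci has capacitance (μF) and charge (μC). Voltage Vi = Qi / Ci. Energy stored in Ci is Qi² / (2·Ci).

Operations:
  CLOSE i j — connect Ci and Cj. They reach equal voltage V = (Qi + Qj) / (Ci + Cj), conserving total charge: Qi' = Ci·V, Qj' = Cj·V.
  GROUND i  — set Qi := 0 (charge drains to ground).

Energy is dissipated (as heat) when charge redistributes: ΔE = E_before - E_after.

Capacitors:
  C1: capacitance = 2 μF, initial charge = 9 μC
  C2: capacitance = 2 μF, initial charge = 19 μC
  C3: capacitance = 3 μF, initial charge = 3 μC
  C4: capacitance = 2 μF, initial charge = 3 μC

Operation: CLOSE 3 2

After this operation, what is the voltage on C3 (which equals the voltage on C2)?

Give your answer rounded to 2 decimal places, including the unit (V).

Answer: 4.40 V

Derivation:
Initial: C1(2μF, Q=9μC, V=4.50V), C2(2μF, Q=19μC, V=9.50V), C3(3μF, Q=3μC, V=1.00V), C4(2μF, Q=3μC, V=1.50V)
Op 1: CLOSE 3-2: Q_total=22.00, C_total=5.00, V=4.40; Q3=13.20, Q2=8.80; dissipated=43.350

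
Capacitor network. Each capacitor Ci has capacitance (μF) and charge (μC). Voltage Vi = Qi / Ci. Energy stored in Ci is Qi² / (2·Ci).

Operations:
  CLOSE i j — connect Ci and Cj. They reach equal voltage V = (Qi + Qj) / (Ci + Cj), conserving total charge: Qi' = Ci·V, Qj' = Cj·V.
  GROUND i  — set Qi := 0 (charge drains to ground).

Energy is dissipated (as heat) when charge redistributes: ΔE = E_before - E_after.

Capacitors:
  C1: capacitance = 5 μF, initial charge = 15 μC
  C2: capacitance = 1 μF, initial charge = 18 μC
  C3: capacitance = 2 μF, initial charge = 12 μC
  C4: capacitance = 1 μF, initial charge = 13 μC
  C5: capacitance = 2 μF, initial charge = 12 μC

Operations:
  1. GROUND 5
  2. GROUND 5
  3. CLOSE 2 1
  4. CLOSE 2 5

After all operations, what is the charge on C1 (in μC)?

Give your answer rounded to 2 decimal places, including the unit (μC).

Initial: C1(5μF, Q=15μC, V=3.00V), C2(1μF, Q=18μC, V=18.00V), C3(2μF, Q=12μC, V=6.00V), C4(1μF, Q=13μC, V=13.00V), C5(2μF, Q=12μC, V=6.00V)
Op 1: GROUND 5: Q5=0; energy lost=36.000
Op 2: GROUND 5: Q5=0; energy lost=0.000
Op 3: CLOSE 2-1: Q_total=33.00, C_total=6.00, V=5.50; Q2=5.50, Q1=27.50; dissipated=93.750
Op 4: CLOSE 2-5: Q_total=5.50, C_total=3.00, V=1.83; Q2=1.83, Q5=3.67; dissipated=10.083
Final charges: Q1=27.50, Q2=1.83, Q3=12.00, Q4=13.00, Q5=3.67

Answer: 27.50 μC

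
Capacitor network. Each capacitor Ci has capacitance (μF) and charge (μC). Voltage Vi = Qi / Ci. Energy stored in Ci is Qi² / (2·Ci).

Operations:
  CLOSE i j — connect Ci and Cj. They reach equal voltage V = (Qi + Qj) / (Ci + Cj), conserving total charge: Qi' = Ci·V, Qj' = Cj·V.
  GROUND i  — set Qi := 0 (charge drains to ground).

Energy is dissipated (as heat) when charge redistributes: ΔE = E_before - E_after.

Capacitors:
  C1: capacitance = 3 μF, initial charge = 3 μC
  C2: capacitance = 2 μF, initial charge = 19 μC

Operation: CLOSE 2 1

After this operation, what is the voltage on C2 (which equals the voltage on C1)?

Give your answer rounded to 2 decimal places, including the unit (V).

Answer: 4.40 V

Derivation:
Initial: C1(3μF, Q=3μC, V=1.00V), C2(2μF, Q=19μC, V=9.50V)
Op 1: CLOSE 2-1: Q_total=22.00, C_total=5.00, V=4.40; Q2=8.80, Q1=13.20; dissipated=43.350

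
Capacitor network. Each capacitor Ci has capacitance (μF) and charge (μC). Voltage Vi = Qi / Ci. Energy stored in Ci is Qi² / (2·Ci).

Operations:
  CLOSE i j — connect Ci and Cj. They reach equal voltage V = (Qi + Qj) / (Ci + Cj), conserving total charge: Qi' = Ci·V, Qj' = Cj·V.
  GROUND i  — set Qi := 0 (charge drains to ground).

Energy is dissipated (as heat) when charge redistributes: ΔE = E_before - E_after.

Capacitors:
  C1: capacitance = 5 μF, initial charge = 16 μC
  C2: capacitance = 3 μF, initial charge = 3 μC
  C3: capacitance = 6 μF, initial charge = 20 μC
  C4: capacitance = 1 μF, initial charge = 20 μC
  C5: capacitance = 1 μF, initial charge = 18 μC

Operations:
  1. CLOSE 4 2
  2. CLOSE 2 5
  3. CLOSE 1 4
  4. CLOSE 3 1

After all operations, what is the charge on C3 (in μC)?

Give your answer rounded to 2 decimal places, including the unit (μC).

Initial: C1(5μF, Q=16μC, V=3.20V), C2(3μF, Q=3μC, V=1.00V), C3(6μF, Q=20μC, V=3.33V), C4(1μF, Q=20μC, V=20.00V), C5(1μF, Q=18μC, V=18.00V)
Op 1: CLOSE 4-2: Q_total=23.00, C_total=4.00, V=5.75; Q4=5.75, Q2=17.25; dissipated=135.375
Op 2: CLOSE 2-5: Q_total=35.25, C_total=4.00, V=8.81; Q2=26.44, Q5=8.81; dissipated=56.273
Op 3: CLOSE 1-4: Q_total=21.75, C_total=6.00, V=3.62; Q1=18.12, Q4=3.62; dissipated=2.709
Op 4: CLOSE 3-1: Q_total=38.12, C_total=11.00, V=3.47; Q3=20.80, Q1=17.33; dissipated=0.116
Final charges: Q1=17.33, Q2=26.44, Q3=20.80, Q4=3.62, Q5=8.81

Answer: 20.80 μC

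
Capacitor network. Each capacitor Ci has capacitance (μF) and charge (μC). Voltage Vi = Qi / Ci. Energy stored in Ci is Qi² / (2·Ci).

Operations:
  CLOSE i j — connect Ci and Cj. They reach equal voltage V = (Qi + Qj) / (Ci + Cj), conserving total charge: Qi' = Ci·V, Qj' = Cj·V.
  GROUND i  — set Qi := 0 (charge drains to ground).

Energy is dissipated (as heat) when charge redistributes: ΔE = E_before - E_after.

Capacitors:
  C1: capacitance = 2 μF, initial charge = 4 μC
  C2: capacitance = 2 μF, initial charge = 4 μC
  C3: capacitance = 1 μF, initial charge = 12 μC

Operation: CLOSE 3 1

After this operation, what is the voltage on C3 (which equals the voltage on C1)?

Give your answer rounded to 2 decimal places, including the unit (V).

Initial: C1(2μF, Q=4μC, V=2.00V), C2(2μF, Q=4μC, V=2.00V), C3(1μF, Q=12μC, V=12.00V)
Op 1: CLOSE 3-1: Q_total=16.00, C_total=3.00, V=5.33; Q3=5.33, Q1=10.67; dissipated=33.333

Answer: 5.33 V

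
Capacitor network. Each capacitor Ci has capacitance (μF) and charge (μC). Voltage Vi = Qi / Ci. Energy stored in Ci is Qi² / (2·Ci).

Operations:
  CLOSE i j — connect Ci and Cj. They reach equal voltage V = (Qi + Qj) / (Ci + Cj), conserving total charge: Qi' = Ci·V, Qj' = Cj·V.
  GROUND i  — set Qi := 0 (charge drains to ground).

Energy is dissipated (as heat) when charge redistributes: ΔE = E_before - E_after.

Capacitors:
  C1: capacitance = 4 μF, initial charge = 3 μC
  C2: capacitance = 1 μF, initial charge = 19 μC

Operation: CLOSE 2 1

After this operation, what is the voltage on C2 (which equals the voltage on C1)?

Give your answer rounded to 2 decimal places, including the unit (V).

Answer: 4.40 V

Derivation:
Initial: C1(4μF, Q=3μC, V=0.75V), C2(1μF, Q=19μC, V=19.00V)
Op 1: CLOSE 2-1: Q_total=22.00, C_total=5.00, V=4.40; Q2=4.40, Q1=17.60; dissipated=133.225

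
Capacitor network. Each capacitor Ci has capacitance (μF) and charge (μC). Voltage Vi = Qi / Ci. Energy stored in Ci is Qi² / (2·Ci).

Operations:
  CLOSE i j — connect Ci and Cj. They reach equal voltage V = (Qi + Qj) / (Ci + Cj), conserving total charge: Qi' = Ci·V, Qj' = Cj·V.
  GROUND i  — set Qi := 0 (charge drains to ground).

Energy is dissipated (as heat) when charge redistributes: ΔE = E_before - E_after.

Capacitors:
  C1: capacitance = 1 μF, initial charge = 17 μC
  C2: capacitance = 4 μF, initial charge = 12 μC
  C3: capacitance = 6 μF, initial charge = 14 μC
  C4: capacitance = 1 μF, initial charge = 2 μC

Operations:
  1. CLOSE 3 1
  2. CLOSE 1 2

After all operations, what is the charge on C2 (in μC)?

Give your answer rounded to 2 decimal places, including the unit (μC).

Initial: C1(1μF, Q=17μC, V=17.00V), C2(4μF, Q=12μC, V=3.00V), C3(6μF, Q=14μC, V=2.33V), C4(1μF, Q=2μC, V=2.00V)
Op 1: CLOSE 3-1: Q_total=31.00, C_total=7.00, V=4.43; Q3=26.57, Q1=4.43; dissipated=92.190
Op 2: CLOSE 1-2: Q_total=16.43, C_total=5.00, V=3.29; Q1=3.29, Q2=13.14; dissipated=0.816
Final charges: Q1=3.29, Q2=13.14, Q3=26.57, Q4=2.00

Answer: 13.14 μC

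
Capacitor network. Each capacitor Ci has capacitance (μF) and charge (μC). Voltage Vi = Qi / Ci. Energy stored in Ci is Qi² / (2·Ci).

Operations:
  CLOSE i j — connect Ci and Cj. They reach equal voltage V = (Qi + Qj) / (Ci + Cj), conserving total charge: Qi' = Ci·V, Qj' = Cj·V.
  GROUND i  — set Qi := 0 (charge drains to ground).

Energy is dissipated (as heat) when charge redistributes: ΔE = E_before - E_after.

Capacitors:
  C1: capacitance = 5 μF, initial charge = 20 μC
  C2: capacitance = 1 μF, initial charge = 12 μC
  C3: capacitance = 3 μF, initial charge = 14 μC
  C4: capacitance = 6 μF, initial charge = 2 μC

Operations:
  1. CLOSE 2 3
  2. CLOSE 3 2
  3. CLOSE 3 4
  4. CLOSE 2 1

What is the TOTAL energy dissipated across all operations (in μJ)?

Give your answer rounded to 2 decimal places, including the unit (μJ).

Answer: 60.80 μJ

Derivation:
Initial: C1(5μF, Q=20μC, V=4.00V), C2(1μF, Q=12μC, V=12.00V), C3(3μF, Q=14μC, V=4.67V), C4(6μF, Q=2μC, V=0.33V)
Op 1: CLOSE 2-3: Q_total=26.00, C_total=4.00, V=6.50; Q2=6.50, Q3=19.50; dissipated=20.167
Op 2: CLOSE 3-2: Q_total=26.00, C_total=4.00, V=6.50; Q3=19.50, Q2=6.50; dissipated=0.000
Op 3: CLOSE 3-4: Q_total=21.50, C_total=9.00, V=2.39; Q3=7.17, Q4=14.33; dissipated=38.028
Op 4: CLOSE 2-1: Q_total=26.50, C_total=6.00, V=4.42; Q2=4.42, Q1=22.08; dissipated=2.604
Total dissipated: 60.799 μJ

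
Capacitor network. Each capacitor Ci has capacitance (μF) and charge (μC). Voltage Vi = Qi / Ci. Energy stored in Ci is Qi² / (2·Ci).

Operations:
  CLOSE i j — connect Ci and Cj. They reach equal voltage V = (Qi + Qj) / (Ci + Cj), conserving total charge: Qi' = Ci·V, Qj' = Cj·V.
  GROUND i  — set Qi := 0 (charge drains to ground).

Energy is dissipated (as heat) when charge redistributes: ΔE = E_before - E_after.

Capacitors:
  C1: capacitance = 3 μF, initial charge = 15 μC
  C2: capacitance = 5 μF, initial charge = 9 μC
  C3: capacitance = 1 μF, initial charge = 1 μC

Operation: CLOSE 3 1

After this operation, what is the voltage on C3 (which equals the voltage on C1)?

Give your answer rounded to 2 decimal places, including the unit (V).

Answer: 4.00 V

Derivation:
Initial: C1(3μF, Q=15μC, V=5.00V), C2(5μF, Q=9μC, V=1.80V), C3(1μF, Q=1μC, V=1.00V)
Op 1: CLOSE 3-1: Q_total=16.00, C_total=4.00, V=4.00; Q3=4.00, Q1=12.00; dissipated=6.000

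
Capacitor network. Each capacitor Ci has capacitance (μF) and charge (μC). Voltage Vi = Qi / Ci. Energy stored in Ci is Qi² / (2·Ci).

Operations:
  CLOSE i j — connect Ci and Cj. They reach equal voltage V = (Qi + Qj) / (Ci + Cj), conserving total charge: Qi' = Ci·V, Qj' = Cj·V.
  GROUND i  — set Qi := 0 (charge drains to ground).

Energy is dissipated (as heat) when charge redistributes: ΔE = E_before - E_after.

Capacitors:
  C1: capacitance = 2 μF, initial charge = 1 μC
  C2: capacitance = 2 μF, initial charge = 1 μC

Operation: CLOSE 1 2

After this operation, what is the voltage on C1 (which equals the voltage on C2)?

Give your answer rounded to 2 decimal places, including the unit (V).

Answer: 0.50 V

Derivation:
Initial: C1(2μF, Q=1μC, V=0.50V), C2(2μF, Q=1μC, V=0.50V)
Op 1: CLOSE 1-2: Q_total=2.00, C_total=4.00, V=0.50; Q1=1.00, Q2=1.00; dissipated=0.000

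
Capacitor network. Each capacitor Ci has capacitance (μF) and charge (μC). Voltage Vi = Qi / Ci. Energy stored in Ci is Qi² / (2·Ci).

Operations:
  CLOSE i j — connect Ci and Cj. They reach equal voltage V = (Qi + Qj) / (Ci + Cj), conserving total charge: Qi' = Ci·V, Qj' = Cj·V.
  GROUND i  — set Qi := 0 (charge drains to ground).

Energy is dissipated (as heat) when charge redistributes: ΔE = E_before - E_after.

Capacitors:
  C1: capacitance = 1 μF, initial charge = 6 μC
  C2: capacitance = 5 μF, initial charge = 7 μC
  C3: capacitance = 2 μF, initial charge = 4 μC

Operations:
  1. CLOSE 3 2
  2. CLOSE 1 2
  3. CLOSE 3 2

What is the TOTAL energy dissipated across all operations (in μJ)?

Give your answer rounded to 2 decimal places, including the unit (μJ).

Answer: 8.82 μJ

Derivation:
Initial: C1(1μF, Q=6μC, V=6.00V), C2(5μF, Q=7μC, V=1.40V), C3(2μF, Q=4μC, V=2.00V)
Op 1: CLOSE 3-2: Q_total=11.00, C_total=7.00, V=1.57; Q3=3.14, Q2=7.86; dissipated=0.257
Op 2: CLOSE 1-2: Q_total=13.86, C_total=6.00, V=2.31; Q1=2.31, Q2=11.55; dissipated=8.172
Op 3: CLOSE 3-2: Q_total=14.69, C_total=7.00, V=2.10; Q3=4.20, Q2=10.49; dissipated=0.389
Total dissipated: 8.818 μJ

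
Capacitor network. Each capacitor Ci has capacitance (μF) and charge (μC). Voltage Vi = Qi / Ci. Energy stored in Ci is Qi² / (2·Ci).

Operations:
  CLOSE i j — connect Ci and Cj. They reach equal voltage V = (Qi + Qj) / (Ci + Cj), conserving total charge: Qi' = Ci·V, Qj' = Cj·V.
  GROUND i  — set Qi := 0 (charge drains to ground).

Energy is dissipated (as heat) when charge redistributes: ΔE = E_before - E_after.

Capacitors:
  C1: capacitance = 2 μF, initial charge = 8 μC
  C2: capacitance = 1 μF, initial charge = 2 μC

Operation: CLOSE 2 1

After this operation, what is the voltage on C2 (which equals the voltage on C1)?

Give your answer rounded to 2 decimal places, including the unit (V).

Answer: 3.33 V

Derivation:
Initial: C1(2μF, Q=8μC, V=4.00V), C2(1μF, Q=2μC, V=2.00V)
Op 1: CLOSE 2-1: Q_total=10.00, C_total=3.00, V=3.33; Q2=3.33, Q1=6.67; dissipated=1.333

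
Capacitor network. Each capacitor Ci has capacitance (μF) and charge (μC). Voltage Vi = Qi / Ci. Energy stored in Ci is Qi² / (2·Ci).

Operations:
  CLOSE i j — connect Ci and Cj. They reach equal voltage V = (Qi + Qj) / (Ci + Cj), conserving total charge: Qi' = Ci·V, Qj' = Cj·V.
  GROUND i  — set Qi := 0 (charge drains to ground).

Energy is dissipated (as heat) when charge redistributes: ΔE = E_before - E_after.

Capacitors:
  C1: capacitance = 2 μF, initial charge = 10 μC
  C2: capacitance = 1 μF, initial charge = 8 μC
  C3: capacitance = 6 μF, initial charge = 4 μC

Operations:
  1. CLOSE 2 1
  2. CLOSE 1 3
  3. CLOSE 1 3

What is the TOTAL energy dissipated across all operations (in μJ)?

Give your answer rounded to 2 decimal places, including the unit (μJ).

Initial: C1(2μF, Q=10μC, V=5.00V), C2(1μF, Q=8μC, V=8.00V), C3(6μF, Q=4μC, V=0.67V)
Op 1: CLOSE 2-1: Q_total=18.00, C_total=3.00, V=6.00; Q2=6.00, Q1=12.00; dissipated=3.000
Op 2: CLOSE 1-3: Q_total=16.00, C_total=8.00, V=2.00; Q1=4.00, Q3=12.00; dissipated=21.333
Op 3: CLOSE 1-3: Q_total=16.00, C_total=8.00, V=2.00; Q1=4.00, Q3=12.00; dissipated=0.000
Total dissipated: 24.333 μJ

Answer: 24.33 μJ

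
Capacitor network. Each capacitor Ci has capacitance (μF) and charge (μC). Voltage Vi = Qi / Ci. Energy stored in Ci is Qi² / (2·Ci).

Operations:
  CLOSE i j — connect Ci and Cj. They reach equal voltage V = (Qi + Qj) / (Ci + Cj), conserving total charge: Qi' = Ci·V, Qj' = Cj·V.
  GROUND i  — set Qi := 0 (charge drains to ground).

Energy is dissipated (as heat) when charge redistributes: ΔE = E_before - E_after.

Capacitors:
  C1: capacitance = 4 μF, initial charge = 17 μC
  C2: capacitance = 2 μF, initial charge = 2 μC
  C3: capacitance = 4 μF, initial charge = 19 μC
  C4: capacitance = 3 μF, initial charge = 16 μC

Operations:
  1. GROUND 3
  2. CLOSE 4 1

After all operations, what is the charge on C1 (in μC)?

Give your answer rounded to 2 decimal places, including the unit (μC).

Initial: C1(4μF, Q=17μC, V=4.25V), C2(2μF, Q=2μC, V=1.00V), C3(4μF, Q=19μC, V=4.75V), C4(3μF, Q=16μC, V=5.33V)
Op 1: GROUND 3: Q3=0; energy lost=45.125
Op 2: CLOSE 4-1: Q_total=33.00, C_total=7.00, V=4.71; Q4=14.14, Q1=18.86; dissipated=1.006
Final charges: Q1=18.86, Q2=2.00, Q3=0.00, Q4=14.14

Answer: 18.86 μC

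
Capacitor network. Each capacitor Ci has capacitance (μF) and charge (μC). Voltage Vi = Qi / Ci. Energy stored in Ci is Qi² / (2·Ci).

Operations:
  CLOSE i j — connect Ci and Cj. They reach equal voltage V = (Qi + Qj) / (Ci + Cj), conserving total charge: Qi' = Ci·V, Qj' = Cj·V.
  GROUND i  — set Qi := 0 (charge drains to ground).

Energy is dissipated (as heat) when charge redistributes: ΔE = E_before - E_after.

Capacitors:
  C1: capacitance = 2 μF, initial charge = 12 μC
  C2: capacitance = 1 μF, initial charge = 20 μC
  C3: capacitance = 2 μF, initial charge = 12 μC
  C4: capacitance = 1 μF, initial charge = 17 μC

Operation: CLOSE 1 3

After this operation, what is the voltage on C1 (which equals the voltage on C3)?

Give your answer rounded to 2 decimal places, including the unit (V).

Initial: C1(2μF, Q=12μC, V=6.00V), C2(1μF, Q=20μC, V=20.00V), C3(2μF, Q=12μC, V=6.00V), C4(1μF, Q=17μC, V=17.00V)
Op 1: CLOSE 1-3: Q_total=24.00, C_total=4.00, V=6.00; Q1=12.00, Q3=12.00; dissipated=0.000

Answer: 6.00 V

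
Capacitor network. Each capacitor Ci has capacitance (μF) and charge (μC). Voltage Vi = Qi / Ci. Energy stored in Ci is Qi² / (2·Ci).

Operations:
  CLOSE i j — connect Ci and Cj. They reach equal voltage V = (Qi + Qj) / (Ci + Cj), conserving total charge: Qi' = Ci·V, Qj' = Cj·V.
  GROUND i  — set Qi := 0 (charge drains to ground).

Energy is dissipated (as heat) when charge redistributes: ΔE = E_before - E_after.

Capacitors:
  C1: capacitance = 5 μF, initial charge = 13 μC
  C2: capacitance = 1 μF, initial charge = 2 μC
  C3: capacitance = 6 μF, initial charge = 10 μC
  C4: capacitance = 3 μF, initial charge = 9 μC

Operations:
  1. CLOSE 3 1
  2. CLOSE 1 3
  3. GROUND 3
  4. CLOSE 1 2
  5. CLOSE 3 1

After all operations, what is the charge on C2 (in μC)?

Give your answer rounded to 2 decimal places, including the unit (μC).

Answer: 2.08 μC

Derivation:
Initial: C1(5μF, Q=13μC, V=2.60V), C2(1μF, Q=2μC, V=2.00V), C3(6μF, Q=10μC, V=1.67V), C4(3μF, Q=9μC, V=3.00V)
Op 1: CLOSE 3-1: Q_total=23.00, C_total=11.00, V=2.09; Q3=12.55, Q1=10.45; dissipated=1.188
Op 2: CLOSE 1-3: Q_total=23.00, C_total=11.00, V=2.09; Q1=10.45, Q3=12.55; dissipated=0.000
Op 3: GROUND 3: Q3=0; energy lost=13.116
Op 4: CLOSE 1-2: Q_total=12.45, C_total=6.00, V=2.08; Q1=10.38, Q2=2.08; dissipated=0.003
Op 5: CLOSE 3-1: Q_total=10.38, C_total=11.00, V=0.94; Q3=5.66, Q1=4.72; dissipated=5.876
Final charges: Q1=4.72, Q2=2.08, Q3=5.66, Q4=9.00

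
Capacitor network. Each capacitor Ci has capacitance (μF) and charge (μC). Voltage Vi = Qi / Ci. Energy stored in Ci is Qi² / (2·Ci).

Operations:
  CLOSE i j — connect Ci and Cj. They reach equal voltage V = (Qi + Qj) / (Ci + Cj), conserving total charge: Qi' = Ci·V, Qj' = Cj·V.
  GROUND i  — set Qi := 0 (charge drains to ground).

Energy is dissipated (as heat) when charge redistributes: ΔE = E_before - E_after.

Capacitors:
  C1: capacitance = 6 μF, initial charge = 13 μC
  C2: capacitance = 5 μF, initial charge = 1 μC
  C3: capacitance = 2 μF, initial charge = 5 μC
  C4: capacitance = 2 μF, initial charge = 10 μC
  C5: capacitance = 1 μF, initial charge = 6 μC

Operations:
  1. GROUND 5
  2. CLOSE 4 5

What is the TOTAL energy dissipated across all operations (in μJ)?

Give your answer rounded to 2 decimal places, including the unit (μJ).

Answer: 26.33 μJ

Derivation:
Initial: C1(6μF, Q=13μC, V=2.17V), C2(5μF, Q=1μC, V=0.20V), C3(2μF, Q=5μC, V=2.50V), C4(2μF, Q=10μC, V=5.00V), C5(1μF, Q=6μC, V=6.00V)
Op 1: GROUND 5: Q5=0; energy lost=18.000
Op 2: CLOSE 4-5: Q_total=10.00, C_total=3.00, V=3.33; Q4=6.67, Q5=3.33; dissipated=8.333
Total dissipated: 26.333 μJ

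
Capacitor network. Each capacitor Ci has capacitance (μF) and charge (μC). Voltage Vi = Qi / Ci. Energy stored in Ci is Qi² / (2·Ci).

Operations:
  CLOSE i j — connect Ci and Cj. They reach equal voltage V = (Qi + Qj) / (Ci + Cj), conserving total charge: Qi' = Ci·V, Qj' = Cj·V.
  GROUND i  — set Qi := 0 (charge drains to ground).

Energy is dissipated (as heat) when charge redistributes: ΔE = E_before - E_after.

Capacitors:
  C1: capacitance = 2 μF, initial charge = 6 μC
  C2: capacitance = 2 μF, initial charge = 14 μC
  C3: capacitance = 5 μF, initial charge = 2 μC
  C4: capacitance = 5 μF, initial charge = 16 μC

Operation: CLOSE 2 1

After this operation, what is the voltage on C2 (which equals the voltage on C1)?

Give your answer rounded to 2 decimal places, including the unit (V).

Initial: C1(2μF, Q=6μC, V=3.00V), C2(2μF, Q=14μC, V=7.00V), C3(5μF, Q=2μC, V=0.40V), C4(5μF, Q=16μC, V=3.20V)
Op 1: CLOSE 2-1: Q_total=20.00, C_total=4.00, V=5.00; Q2=10.00, Q1=10.00; dissipated=8.000

Answer: 5.00 V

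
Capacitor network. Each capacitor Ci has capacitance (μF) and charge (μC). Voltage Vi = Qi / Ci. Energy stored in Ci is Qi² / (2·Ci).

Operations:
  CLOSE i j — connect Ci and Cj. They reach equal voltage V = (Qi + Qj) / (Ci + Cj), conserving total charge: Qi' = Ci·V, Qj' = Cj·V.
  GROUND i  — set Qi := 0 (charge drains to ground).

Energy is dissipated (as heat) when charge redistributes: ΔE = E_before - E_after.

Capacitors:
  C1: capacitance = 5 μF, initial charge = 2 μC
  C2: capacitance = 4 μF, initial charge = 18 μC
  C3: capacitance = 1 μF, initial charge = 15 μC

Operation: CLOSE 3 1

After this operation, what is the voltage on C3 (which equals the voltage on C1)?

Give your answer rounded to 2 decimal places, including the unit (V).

Answer: 2.83 V

Derivation:
Initial: C1(5μF, Q=2μC, V=0.40V), C2(4μF, Q=18μC, V=4.50V), C3(1μF, Q=15μC, V=15.00V)
Op 1: CLOSE 3-1: Q_total=17.00, C_total=6.00, V=2.83; Q3=2.83, Q1=14.17; dissipated=88.817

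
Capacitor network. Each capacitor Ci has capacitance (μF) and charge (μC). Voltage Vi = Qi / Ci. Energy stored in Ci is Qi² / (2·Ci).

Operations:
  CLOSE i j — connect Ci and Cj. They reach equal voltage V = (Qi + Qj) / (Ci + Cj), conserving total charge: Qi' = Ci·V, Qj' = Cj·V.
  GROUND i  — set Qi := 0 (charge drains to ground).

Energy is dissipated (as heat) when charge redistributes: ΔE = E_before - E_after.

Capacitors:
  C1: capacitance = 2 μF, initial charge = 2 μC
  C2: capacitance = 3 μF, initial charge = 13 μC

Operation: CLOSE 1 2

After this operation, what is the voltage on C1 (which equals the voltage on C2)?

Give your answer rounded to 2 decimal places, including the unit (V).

Answer: 3.00 V

Derivation:
Initial: C1(2μF, Q=2μC, V=1.00V), C2(3μF, Q=13μC, V=4.33V)
Op 1: CLOSE 1-2: Q_total=15.00, C_total=5.00, V=3.00; Q1=6.00, Q2=9.00; dissipated=6.667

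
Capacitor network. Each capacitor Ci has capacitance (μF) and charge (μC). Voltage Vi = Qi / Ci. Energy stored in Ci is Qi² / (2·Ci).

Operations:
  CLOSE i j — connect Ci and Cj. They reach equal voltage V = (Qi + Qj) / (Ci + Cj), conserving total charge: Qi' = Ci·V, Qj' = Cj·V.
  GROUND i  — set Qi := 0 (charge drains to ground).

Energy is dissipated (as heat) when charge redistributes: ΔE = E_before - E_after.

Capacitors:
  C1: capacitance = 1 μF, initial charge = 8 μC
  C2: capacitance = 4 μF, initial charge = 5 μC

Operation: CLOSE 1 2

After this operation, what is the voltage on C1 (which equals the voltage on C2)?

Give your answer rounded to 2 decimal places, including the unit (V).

Answer: 2.60 V

Derivation:
Initial: C1(1μF, Q=8μC, V=8.00V), C2(4μF, Q=5μC, V=1.25V)
Op 1: CLOSE 1-2: Q_total=13.00, C_total=5.00, V=2.60; Q1=2.60, Q2=10.40; dissipated=18.225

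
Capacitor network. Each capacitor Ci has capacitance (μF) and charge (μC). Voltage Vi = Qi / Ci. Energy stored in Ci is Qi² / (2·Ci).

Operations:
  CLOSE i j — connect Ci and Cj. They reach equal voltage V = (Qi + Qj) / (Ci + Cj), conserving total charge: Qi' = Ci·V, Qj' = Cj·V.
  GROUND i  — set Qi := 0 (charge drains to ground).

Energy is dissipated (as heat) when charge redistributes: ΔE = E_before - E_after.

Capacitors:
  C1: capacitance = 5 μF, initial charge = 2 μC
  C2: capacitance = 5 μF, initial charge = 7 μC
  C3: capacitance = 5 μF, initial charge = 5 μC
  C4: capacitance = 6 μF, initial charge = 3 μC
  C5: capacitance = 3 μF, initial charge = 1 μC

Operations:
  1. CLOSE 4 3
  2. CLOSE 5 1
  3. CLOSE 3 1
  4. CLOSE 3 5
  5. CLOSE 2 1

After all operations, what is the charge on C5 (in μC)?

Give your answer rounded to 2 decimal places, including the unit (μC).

Answer: 1.46 μC

Derivation:
Initial: C1(5μF, Q=2μC, V=0.40V), C2(5μF, Q=7μC, V=1.40V), C3(5μF, Q=5μC, V=1.00V), C4(6μF, Q=3μC, V=0.50V), C5(3μF, Q=1μC, V=0.33V)
Op 1: CLOSE 4-3: Q_total=8.00, C_total=11.00, V=0.73; Q4=4.36, Q3=3.64; dissipated=0.341
Op 2: CLOSE 5-1: Q_total=3.00, C_total=8.00, V=0.38; Q5=1.12, Q1=1.88; dissipated=0.004
Op 3: CLOSE 3-1: Q_total=5.51, C_total=10.00, V=0.55; Q3=2.76, Q1=2.76; dissipated=0.155
Op 4: CLOSE 3-5: Q_total=3.88, C_total=8.00, V=0.49; Q3=2.43, Q5=1.46; dissipated=0.029
Op 5: CLOSE 2-1: Q_total=9.76, C_total=10.00, V=0.98; Q2=4.88, Q1=4.88; dissipated=0.901
Final charges: Q1=4.88, Q2=4.88, Q3=2.43, Q4=4.36, Q5=1.46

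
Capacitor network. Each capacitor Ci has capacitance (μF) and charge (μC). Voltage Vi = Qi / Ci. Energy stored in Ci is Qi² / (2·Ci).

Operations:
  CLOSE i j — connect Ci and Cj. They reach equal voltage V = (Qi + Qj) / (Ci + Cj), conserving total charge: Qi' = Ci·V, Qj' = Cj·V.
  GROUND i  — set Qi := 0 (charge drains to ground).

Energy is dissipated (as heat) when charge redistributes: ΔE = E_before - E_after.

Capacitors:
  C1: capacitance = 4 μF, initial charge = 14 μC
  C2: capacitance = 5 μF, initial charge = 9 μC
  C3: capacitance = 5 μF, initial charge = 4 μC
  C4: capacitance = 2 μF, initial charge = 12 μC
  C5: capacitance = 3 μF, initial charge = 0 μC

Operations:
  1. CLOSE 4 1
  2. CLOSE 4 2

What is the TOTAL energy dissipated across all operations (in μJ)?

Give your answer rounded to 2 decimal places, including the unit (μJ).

Answer: 8.75 μJ

Derivation:
Initial: C1(4μF, Q=14μC, V=3.50V), C2(5μF, Q=9μC, V=1.80V), C3(5μF, Q=4μC, V=0.80V), C4(2μF, Q=12μC, V=6.00V), C5(3μF, Q=0μC, V=0.00V)
Op 1: CLOSE 4-1: Q_total=26.00, C_total=6.00, V=4.33; Q4=8.67, Q1=17.33; dissipated=4.167
Op 2: CLOSE 4-2: Q_total=17.67, C_total=7.00, V=2.52; Q4=5.05, Q2=12.62; dissipated=4.584
Total dissipated: 8.751 μJ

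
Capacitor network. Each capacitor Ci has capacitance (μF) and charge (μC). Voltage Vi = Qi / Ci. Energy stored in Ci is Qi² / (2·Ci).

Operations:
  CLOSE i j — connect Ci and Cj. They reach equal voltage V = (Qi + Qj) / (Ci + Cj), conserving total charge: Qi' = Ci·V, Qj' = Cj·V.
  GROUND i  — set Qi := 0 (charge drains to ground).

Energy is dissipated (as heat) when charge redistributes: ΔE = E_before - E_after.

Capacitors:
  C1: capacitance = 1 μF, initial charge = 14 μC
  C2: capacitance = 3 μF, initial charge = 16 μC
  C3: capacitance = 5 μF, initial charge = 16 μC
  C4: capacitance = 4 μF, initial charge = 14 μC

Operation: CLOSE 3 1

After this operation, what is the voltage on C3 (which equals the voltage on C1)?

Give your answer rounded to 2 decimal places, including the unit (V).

Answer: 5.00 V

Derivation:
Initial: C1(1μF, Q=14μC, V=14.00V), C2(3μF, Q=16μC, V=5.33V), C3(5μF, Q=16μC, V=3.20V), C4(4μF, Q=14μC, V=3.50V)
Op 1: CLOSE 3-1: Q_total=30.00, C_total=6.00, V=5.00; Q3=25.00, Q1=5.00; dissipated=48.600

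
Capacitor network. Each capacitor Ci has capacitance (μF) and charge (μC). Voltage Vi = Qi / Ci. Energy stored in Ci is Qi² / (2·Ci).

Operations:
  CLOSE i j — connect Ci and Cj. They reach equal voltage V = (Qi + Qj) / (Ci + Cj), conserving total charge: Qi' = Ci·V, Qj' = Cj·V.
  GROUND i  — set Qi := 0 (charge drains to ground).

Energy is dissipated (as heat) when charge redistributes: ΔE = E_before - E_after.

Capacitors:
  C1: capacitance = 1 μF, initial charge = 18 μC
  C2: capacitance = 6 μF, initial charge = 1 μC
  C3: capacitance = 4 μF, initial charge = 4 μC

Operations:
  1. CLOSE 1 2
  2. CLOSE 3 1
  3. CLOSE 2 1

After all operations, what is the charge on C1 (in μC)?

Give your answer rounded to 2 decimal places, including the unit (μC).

Initial: C1(1μF, Q=18μC, V=18.00V), C2(6μF, Q=1μC, V=0.17V), C3(4μF, Q=4μC, V=1.00V)
Op 1: CLOSE 1-2: Q_total=19.00, C_total=7.00, V=2.71; Q1=2.71, Q2=16.29; dissipated=136.298
Op 2: CLOSE 3-1: Q_total=6.71, C_total=5.00, V=1.34; Q3=5.37, Q1=1.34; dissipated=1.176
Op 3: CLOSE 2-1: Q_total=17.63, C_total=7.00, V=2.52; Q2=15.11, Q1=2.52; dissipated=0.806
Final charges: Q1=2.52, Q2=15.11, Q3=5.37

Answer: 2.52 μC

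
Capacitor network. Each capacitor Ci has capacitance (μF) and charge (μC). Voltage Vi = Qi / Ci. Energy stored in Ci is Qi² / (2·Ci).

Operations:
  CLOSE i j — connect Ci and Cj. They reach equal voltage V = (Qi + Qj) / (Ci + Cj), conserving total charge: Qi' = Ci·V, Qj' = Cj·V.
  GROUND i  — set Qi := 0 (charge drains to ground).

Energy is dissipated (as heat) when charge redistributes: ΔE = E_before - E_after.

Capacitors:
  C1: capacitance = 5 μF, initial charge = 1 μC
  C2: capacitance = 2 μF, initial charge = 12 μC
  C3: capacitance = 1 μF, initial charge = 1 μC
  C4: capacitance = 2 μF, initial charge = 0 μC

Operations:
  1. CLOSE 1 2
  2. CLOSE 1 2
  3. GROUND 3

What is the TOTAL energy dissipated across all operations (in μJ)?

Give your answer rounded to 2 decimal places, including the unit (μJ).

Answer: 24.53 μJ

Derivation:
Initial: C1(5μF, Q=1μC, V=0.20V), C2(2μF, Q=12μC, V=6.00V), C3(1μF, Q=1μC, V=1.00V), C4(2μF, Q=0μC, V=0.00V)
Op 1: CLOSE 1-2: Q_total=13.00, C_total=7.00, V=1.86; Q1=9.29, Q2=3.71; dissipated=24.029
Op 2: CLOSE 1-2: Q_total=13.00, C_total=7.00, V=1.86; Q1=9.29, Q2=3.71; dissipated=0.000
Op 3: GROUND 3: Q3=0; energy lost=0.500
Total dissipated: 24.529 μJ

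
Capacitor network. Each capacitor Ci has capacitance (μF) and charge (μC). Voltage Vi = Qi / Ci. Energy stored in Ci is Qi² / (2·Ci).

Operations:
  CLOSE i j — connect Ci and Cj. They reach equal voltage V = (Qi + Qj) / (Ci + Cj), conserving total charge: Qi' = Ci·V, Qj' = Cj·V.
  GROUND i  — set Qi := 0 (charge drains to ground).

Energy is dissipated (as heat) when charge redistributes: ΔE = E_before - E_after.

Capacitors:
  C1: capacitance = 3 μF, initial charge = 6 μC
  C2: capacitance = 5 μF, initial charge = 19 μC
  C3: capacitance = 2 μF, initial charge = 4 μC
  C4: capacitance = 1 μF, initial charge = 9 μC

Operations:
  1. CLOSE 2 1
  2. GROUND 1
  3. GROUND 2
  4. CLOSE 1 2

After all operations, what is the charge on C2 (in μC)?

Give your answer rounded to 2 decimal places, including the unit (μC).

Answer: 0.00 μC

Derivation:
Initial: C1(3μF, Q=6μC, V=2.00V), C2(5μF, Q=19μC, V=3.80V), C3(2μF, Q=4μC, V=2.00V), C4(1μF, Q=9μC, V=9.00V)
Op 1: CLOSE 2-1: Q_total=25.00, C_total=8.00, V=3.12; Q2=15.62, Q1=9.38; dissipated=3.038
Op 2: GROUND 1: Q1=0; energy lost=14.648
Op 3: GROUND 2: Q2=0; energy lost=24.414
Op 4: CLOSE 1-2: Q_total=0.00, C_total=8.00, V=0.00; Q1=0.00, Q2=0.00; dissipated=0.000
Final charges: Q1=0.00, Q2=0.00, Q3=4.00, Q4=9.00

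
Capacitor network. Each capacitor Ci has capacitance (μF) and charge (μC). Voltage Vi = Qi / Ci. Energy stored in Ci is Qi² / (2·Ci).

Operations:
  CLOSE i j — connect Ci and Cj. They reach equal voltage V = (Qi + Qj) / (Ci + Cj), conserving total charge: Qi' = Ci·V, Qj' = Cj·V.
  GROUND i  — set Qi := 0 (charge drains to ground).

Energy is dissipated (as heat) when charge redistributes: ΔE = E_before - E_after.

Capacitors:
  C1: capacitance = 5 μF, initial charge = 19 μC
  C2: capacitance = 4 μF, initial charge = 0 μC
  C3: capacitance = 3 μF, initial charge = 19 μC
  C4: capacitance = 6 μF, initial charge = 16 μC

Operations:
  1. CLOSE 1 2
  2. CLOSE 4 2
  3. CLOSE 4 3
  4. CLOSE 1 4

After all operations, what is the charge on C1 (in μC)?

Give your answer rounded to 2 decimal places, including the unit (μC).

Initial: C1(5μF, Q=19μC, V=3.80V), C2(4μF, Q=0μC, V=0.00V), C3(3μF, Q=19μC, V=6.33V), C4(6μF, Q=16μC, V=2.67V)
Op 1: CLOSE 1-2: Q_total=19.00, C_total=9.00, V=2.11; Q1=10.56, Q2=8.44; dissipated=16.044
Op 2: CLOSE 4-2: Q_total=24.44, C_total=10.00, V=2.44; Q4=14.67, Q2=9.78; dissipated=0.370
Op 3: CLOSE 4-3: Q_total=33.67, C_total=9.00, V=3.74; Q4=22.44, Q3=11.22; dissipated=15.123
Op 4: CLOSE 1-4: Q_total=33.00, C_total=11.00, V=3.00; Q1=15.00, Q4=18.00; dissipated=3.621
Final charges: Q1=15.00, Q2=9.78, Q3=11.22, Q4=18.00

Answer: 15.00 μC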